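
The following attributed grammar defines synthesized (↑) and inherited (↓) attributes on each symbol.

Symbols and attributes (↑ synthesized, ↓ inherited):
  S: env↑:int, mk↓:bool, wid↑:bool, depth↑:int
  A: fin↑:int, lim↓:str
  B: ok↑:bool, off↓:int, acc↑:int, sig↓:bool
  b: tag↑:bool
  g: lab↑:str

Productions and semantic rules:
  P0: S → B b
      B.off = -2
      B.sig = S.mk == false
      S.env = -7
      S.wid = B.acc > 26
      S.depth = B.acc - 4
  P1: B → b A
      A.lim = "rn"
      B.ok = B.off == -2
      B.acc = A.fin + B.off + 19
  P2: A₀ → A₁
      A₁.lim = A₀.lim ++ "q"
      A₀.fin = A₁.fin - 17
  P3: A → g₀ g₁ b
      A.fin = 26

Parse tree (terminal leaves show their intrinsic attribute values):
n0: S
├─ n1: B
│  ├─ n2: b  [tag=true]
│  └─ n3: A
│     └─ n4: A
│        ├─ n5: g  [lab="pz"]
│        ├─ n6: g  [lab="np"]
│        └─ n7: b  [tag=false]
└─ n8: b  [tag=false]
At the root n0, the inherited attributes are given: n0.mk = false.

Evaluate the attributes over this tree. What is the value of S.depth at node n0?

22

1. n0.mk = false  [given at root]
2. n1.off = -2  [-2]
3. n1.sig = true  [S.mk == false]
4. n2.tag = true  [terminal]
5. n3.lim = "rn"  ["rn"]
6. n4.lim = "rnq"  [A₀.lim ++ "q"]
7. n5.lab = "pz"  [terminal]
8. n6.lab = "np"  [terminal]
9. n7.tag = false  [terminal]
10. n4.fin = 26  [26]
11. n3.fin = 9  [A₁.fin - 17]
12. n1.ok = true  [B.off == -2]
13. n1.acc = 26  [A.fin + B.off + 19]
14. n8.tag = false  [terminal]
15. n0.env = -7  [-7]
16. n0.wid = false  [B.acc > 26]
17. n0.depth = 22  [B.acc - 4]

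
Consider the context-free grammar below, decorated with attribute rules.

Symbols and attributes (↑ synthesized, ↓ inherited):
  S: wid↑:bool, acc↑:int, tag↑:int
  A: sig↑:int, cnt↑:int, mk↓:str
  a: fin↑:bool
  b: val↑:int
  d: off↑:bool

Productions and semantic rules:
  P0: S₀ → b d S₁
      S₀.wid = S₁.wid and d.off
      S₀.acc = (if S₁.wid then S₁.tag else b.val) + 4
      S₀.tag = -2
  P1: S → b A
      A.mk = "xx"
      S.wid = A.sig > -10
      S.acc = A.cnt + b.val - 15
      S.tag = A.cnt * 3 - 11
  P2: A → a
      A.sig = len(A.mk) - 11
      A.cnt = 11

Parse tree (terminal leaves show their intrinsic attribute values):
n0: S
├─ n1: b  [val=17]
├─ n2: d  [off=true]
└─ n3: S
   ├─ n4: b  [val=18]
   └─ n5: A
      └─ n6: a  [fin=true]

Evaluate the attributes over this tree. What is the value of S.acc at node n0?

26

1. n1.val = 17  [terminal]
2. n2.off = true  [terminal]
3. n4.val = 18  [terminal]
4. n5.mk = "xx"  ["xx"]
5. n6.fin = true  [terminal]
6. n5.sig = -9  [len(A.mk) - 11]
7. n5.cnt = 11  [11]
8. n3.wid = true  [A.sig > -10]
9. n3.acc = 14  [A.cnt + b.val - 15]
10. n3.tag = 22  [A.cnt * 3 - 11]
11. n0.wid = true  [S₁.wid and d.off]
12. n0.acc = 26  [(if S₁.wid then S₁.tag else b.val) + 4]
13. n0.tag = -2  [-2]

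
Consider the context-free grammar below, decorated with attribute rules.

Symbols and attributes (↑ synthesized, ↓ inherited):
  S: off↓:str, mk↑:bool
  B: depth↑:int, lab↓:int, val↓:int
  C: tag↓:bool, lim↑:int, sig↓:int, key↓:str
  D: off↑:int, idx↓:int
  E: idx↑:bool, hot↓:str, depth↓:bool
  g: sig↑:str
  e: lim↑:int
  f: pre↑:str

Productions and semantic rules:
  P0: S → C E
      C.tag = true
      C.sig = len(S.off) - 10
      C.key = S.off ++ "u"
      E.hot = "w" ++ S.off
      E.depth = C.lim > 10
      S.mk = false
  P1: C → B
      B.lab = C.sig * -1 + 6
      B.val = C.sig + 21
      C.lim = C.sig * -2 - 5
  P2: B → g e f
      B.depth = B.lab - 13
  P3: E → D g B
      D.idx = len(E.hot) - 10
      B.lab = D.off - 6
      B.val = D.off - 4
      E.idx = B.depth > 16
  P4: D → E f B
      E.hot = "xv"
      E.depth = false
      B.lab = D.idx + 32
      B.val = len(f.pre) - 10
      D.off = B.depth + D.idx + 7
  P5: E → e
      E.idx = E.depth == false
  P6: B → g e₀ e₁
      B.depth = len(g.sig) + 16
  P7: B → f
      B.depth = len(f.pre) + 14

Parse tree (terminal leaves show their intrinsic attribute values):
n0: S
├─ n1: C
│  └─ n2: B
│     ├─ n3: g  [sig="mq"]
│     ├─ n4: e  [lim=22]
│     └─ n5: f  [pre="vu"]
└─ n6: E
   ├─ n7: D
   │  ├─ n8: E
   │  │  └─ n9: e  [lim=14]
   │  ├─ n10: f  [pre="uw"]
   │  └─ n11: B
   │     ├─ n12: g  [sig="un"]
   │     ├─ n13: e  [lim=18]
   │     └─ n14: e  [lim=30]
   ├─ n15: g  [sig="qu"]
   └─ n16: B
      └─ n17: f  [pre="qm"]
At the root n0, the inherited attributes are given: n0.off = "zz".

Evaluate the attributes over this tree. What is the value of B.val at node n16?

14

1. n0.off = "zz"  [given at root]
2. n1.tag = true  [true]
3. n1.sig = -8  [len(S.off) - 10]
4. n1.key = "zzu"  [S.off ++ "u"]
5. n2.lab = 14  [C.sig * -1 + 6]
6. n2.val = 13  [C.sig + 21]
7. n3.sig = "mq"  [terminal]
8. n4.lim = 22  [terminal]
9. n5.pre = "vu"  [terminal]
10. n2.depth = 1  [B.lab - 13]
11. n1.lim = 11  [C.sig * -2 - 5]
12. n6.hot = "wzz"  ["w" ++ S.off]
13. n6.depth = true  [C.lim > 10]
14. n7.idx = -7  [len(E.hot) - 10]
15. n8.hot = "xv"  ["xv"]
16. n8.depth = false  [false]
17. n9.lim = 14  [terminal]
18. n8.idx = true  [E.depth == false]
19. n10.pre = "uw"  [terminal]
20. n11.lab = 25  [D.idx + 32]
21. n11.val = -8  [len(f.pre) - 10]
22. n12.sig = "un"  [terminal]
23. n13.lim = 18  [terminal]
24. n14.lim = 30  [terminal]
25. n11.depth = 18  [len(g.sig) + 16]
26. n7.off = 18  [B.depth + D.idx + 7]
27. n15.sig = "qu"  [terminal]
28. n16.lab = 12  [D.off - 6]
29. n16.val = 14  [D.off - 4]
30. n17.pre = "qm"  [terminal]
31. n16.depth = 16  [len(f.pre) + 14]
32. n6.idx = false  [B.depth > 16]
33. n0.mk = false  [false]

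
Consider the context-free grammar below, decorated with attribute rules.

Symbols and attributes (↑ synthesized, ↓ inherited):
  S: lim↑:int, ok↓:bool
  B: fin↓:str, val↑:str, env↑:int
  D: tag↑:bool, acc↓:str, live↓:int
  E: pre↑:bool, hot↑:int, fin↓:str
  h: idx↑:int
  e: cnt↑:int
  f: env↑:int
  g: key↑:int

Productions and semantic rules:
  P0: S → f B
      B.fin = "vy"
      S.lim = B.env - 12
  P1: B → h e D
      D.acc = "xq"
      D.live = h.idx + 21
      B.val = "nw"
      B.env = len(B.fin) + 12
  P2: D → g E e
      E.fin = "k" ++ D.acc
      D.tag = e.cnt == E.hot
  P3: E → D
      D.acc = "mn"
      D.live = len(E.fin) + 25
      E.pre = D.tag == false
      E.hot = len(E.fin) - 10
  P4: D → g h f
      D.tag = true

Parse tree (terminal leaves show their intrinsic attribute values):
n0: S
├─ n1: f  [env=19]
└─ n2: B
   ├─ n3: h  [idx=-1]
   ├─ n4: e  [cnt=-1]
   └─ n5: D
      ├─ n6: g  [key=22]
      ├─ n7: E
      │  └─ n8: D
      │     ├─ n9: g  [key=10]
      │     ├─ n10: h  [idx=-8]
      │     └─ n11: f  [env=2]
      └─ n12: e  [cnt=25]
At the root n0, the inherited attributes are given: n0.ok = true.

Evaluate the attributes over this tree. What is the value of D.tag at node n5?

1. n0.ok = true  [given at root]
2. n1.env = 19  [terminal]
3. n2.fin = "vy"  ["vy"]
4. n3.idx = -1  [terminal]
5. n4.cnt = -1  [terminal]
6. n5.acc = "xq"  ["xq"]
7. n5.live = 20  [h.idx + 21]
8. n6.key = 22  [terminal]
9. n7.fin = "kxq"  ["k" ++ D.acc]
10. n8.acc = "mn"  ["mn"]
11. n8.live = 28  [len(E.fin) + 25]
12. n9.key = 10  [terminal]
13. n10.idx = -8  [terminal]
14. n11.env = 2  [terminal]
15. n8.tag = true  [true]
16. n7.pre = false  [D.tag == false]
17. n7.hot = -7  [len(E.fin) - 10]
18. n12.cnt = 25  [terminal]
19. n5.tag = false  [e.cnt == E.hot]
20. n2.val = "nw"  ["nw"]
21. n2.env = 14  [len(B.fin) + 12]
22. n0.lim = 2  [B.env - 12]

false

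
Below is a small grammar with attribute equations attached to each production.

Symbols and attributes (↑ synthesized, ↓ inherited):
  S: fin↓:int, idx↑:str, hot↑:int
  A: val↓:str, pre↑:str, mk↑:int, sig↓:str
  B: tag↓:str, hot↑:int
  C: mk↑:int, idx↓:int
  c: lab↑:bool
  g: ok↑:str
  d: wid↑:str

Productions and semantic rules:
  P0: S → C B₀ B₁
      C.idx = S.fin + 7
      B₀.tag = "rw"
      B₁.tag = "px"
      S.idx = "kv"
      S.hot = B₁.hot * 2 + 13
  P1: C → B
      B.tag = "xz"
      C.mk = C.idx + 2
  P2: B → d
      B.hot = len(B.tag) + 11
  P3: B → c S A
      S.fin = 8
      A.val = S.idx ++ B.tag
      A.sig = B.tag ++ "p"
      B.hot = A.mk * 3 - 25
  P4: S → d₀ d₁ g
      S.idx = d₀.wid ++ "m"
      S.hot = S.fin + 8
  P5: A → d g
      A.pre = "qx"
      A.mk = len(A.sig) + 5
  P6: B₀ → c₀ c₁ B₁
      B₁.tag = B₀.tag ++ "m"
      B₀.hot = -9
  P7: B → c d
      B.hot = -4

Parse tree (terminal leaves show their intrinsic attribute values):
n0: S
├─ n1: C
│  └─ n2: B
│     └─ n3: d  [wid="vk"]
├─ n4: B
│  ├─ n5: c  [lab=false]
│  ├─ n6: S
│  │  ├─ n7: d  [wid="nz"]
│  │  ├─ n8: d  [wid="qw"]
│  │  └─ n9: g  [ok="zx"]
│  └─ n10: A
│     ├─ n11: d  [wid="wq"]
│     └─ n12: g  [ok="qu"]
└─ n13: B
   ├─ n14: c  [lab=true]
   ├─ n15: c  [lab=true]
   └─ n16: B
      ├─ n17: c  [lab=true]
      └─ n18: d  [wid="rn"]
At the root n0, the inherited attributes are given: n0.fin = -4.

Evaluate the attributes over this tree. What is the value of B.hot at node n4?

1. n0.fin = -4  [given at root]
2. n1.idx = 3  [S.fin + 7]
3. n2.tag = "xz"  ["xz"]
4. n3.wid = "vk"  [terminal]
5. n2.hot = 13  [len(B.tag) + 11]
6. n1.mk = 5  [C.idx + 2]
7. n4.tag = "rw"  ["rw"]
8. n5.lab = false  [terminal]
9. n6.fin = 8  [8]
10. n7.wid = "nz"  [terminal]
11. n8.wid = "qw"  [terminal]
12. n9.ok = "zx"  [terminal]
13. n6.idx = "nzm"  [d₀.wid ++ "m"]
14. n6.hot = 16  [S.fin + 8]
15. n10.val = "nzmrw"  [S.idx ++ B.tag]
16. n10.sig = "rwp"  [B.tag ++ "p"]
17. n11.wid = "wq"  [terminal]
18. n12.ok = "qu"  [terminal]
19. n10.pre = "qx"  ["qx"]
20. n10.mk = 8  [len(A.sig) + 5]
21. n4.hot = -1  [A.mk * 3 - 25]
22. n13.tag = "px"  ["px"]
23. n14.lab = true  [terminal]
24. n15.lab = true  [terminal]
25. n16.tag = "pxm"  [B₀.tag ++ "m"]
26. n17.lab = true  [terminal]
27. n18.wid = "rn"  [terminal]
28. n16.hot = -4  [-4]
29. n13.hot = -9  [-9]
30. n0.idx = "kv"  ["kv"]
31. n0.hot = -5  [B₁.hot * 2 + 13]

-1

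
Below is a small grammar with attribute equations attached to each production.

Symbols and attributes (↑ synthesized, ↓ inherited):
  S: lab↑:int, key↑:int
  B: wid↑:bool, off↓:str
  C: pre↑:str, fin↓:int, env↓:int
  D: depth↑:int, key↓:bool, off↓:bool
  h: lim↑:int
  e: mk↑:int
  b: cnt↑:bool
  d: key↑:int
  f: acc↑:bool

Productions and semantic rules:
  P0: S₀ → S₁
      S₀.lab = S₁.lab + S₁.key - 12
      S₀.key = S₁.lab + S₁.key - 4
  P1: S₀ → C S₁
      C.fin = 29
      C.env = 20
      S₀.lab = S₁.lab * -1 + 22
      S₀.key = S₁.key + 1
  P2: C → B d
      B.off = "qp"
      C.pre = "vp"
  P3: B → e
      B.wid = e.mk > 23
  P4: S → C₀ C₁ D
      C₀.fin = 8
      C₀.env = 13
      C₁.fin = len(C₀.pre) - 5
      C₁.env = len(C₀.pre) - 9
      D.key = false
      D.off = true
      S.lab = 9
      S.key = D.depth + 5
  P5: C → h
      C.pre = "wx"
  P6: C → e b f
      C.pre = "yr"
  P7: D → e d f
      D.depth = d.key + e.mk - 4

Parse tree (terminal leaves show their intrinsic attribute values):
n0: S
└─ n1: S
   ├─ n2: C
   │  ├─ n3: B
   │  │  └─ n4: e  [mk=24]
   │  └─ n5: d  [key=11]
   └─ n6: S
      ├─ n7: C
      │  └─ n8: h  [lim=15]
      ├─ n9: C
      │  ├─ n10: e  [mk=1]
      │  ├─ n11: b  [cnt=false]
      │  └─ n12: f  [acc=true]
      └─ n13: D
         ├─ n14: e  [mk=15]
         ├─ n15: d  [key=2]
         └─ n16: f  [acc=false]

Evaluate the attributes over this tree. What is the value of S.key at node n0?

28

1. n2.fin = 29  [29]
2. n2.env = 20  [20]
3. n3.off = "qp"  ["qp"]
4. n4.mk = 24  [terminal]
5. n3.wid = true  [e.mk > 23]
6. n5.key = 11  [terminal]
7. n2.pre = "vp"  ["vp"]
8. n7.fin = 8  [8]
9. n7.env = 13  [13]
10. n8.lim = 15  [terminal]
11. n7.pre = "wx"  ["wx"]
12. n9.fin = -3  [len(C₀.pre) - 5]
13. n9.env = -7  [len(C₀.pre) - 9]
14. n10.mk = 1  [terminal]
15. n11.cnt = false  [terminal]
16. n12.acc = true  [terminal]
17. n9.pre = "yr"  ["yr"]
18. n13.key = false  [false]
19. n13.off = true  [true]
20. n14.mk = 15  [terminal]
21. n15.key = 2  [terminal]
22. n16.acc = false  [terminal]
23. n13.depth = 13  [d.key + e.mk - 4]
24. n6.lab = 9  [9]
25. n6.key = 18  [D.depth + 5]
26. n1.lab = 13  [S₁.lab * -1 + 22]
27. n1.key = 19  [S₁.key + 1]
28. n0.lab = 20  [S₁.lab + S₁.key - 12]
29. n0.key = 28  [S₁.lab + S₁.key - 4]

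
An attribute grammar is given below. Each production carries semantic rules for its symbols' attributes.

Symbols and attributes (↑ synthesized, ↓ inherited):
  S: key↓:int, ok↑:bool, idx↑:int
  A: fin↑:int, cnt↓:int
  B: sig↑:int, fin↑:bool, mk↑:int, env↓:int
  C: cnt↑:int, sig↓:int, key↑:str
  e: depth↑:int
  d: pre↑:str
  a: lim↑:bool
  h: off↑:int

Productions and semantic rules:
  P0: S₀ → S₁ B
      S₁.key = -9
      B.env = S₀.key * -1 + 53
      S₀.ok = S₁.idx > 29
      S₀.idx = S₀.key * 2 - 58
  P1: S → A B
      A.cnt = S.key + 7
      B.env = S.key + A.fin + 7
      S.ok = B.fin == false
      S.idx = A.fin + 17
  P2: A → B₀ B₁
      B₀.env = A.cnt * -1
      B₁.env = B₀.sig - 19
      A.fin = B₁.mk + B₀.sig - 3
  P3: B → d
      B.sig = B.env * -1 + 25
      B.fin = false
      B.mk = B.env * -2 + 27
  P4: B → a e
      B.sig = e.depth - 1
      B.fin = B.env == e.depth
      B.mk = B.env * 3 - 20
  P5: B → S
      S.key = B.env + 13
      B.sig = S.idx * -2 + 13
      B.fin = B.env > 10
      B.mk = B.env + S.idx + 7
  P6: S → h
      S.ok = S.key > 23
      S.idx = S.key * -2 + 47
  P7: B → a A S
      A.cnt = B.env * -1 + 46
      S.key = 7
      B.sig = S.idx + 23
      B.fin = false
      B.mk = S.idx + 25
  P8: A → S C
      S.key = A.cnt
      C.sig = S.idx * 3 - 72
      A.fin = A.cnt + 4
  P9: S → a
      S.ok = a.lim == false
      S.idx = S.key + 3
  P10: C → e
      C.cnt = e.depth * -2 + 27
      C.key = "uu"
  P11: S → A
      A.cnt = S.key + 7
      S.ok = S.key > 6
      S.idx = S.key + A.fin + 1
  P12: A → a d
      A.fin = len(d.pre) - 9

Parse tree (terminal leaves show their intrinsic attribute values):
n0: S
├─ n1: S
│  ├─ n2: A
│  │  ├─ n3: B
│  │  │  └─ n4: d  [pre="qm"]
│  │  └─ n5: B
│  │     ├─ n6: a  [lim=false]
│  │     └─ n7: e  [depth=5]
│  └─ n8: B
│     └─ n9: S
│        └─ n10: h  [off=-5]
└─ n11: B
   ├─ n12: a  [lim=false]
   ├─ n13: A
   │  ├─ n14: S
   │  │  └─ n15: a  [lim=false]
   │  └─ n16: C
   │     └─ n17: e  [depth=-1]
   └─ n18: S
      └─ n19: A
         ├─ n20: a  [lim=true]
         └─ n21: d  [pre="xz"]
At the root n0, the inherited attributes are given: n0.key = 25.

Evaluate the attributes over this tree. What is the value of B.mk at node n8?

1. n0.key = 25  [given at root]
2. n1.key = -9  [-9]
3. n2.cnt = -2  [S.key + 7]
4. n3.env = 2  [A.cnt * -1]
5. n4.pre = "qm"  [terminal]
6. n3.sig = 23  [B.env * -1 + 25]
7. n3.fin = false  [false]
8. n3.mk = 23  [B.env * -2 + 27]
9. n5.env = 4  [B₀.sig - 19]
10. n6.lim = false  [terminal]
11. n7.depth = 5  [terminal]
12. n5.sig = 4  [e.depth - 1]
13. n5.fin = false  [B.env == e.depth]
14. n5.mk = -8  [B.env * 3 - 20]
15. n2.fin = 12  [B₁.mk + B₀.sig - 3]
16. n8.env = 10  [S.key + A.fin + 7]
17. n9.key = 23  [B.env + 13]
18. n10.off = -5  [terminal]
19. n9.ok = false  [S.key > 23]
20. n9.idx = 1  [S.key * -2 + 47]
21. n8.sig = 11  [S.idx * -2 + 13]
22. n8.fin = false  [B.env > 10]
23. n8.mk = 18  [B.env + S.idx + 7]
24. n1.ok = true  [B.fin == false]
25. n1.idx = 29  [A.fin + 17]
26. n11.env = 28  [S₀.key * -1 + 53]
27. n12.lim = false  [terminal]
28. n13.cnt = 18  [B.env * -1 + 46]
29. n14.key = 18  [A.cnt]
30. n15.lim = false  [terminal]
31. n14.ok = true  [a.lim == false]
32. n14.idx = 21  [S.key + 3]
33. n16.sig = -9  [S.idx * 3 - 72]
34. n17.depth = -1  [terminal]
35. n16.cnt = 29  [e.depth * -2 + 27]
36. n16.key = "uu"  ["uu"]
37. n13.fin = 22  [A.cnt + 4]
38. n18.key = 7  [7]
39. n19.cnt = 14  [S.key + 7]
40. n20.lim = true  [terminal]
41. n21.pre = "xz"  [terminal]
42. n19.fin = -7  [len(d.pre) - 9]
43. n18.ok = true  [S.key > 6]
44. n18.idx = 1  [S.key + A.fin + 1]
45. n11.sig = 24  [S.idx + 23]
46. n11.fin = false  [false]
47. n11.mk = 26  [S.idx + 25]
48. n0.ok = false  [S₁.idx > 29]
49. n0.idx = -8  [S₀.key * 2 - 58]

18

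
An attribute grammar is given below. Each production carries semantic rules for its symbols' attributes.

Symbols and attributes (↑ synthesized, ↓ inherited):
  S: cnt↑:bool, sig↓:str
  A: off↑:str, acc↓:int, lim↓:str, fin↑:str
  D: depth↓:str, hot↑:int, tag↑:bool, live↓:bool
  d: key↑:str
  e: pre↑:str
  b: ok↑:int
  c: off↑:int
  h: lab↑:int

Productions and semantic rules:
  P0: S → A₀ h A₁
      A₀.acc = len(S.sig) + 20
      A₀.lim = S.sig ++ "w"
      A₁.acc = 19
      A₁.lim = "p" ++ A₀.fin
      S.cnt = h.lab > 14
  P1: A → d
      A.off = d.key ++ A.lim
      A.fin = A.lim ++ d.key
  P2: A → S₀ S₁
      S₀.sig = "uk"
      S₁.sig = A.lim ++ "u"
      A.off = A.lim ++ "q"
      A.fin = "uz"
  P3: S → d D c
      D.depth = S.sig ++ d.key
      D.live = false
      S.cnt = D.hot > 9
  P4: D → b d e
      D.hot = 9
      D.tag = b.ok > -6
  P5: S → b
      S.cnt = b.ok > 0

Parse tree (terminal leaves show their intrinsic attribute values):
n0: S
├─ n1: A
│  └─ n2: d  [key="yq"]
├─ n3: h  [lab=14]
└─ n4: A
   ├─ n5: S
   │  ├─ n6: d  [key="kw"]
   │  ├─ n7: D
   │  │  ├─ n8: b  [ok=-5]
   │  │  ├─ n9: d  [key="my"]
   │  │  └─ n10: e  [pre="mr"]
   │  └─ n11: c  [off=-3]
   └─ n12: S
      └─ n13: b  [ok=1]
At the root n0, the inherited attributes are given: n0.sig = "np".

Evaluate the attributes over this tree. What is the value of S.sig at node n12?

1. n0.sig = "np"  [given at root]
2. n1.acc = 22  [len(S.sig) + 20]
3. n1.lim = "npw"  [S.sig ++ "w"]
4. n2.key = "yq"  [terminal]
5. n1.off = "yqnpw"  [d.key ++ A.lim]
6. n1.fin = "npwyq"  [A.lim ++ d.key]
7. n3.lab = 14  [terminal]
8. n4.acc = 19  [19]
9. n4.lim = "pnpwyq"  ["p" ++ A₀.fin]
10. n5.sig = "uk"  ["uk"]
11. n6.key = "kw"  [terminal]
12. n7.depth = "ukkw"  [S.sig ++ d.key]
13. n7.live = false  [false]
14. n8.ok = -5  [terminal]
15. n9.key = "my"  [terminal]
16. n10.pre = "mr"  [terminal]
17. n7.hot = 9  [9]
18. n7.tag = true  [b.ok > -6]
19. n11.off = -3  [terminal]
20. n5.cnt = false  [D.hot > 9]
21. n12.sig = "pnpwyqu"  [A.lim ++ "u"]
22. n13.ok = 1  [terminal]
23. n12.cnt = true  [b.ok > 0]
24. n4.off = "pnpwyqq"  [A.lim ++ "q"]
25. n4.fin = "uz"  ["uz"]
26. n0.cnt = false  [h.lab > 14]

"pnpwyqu"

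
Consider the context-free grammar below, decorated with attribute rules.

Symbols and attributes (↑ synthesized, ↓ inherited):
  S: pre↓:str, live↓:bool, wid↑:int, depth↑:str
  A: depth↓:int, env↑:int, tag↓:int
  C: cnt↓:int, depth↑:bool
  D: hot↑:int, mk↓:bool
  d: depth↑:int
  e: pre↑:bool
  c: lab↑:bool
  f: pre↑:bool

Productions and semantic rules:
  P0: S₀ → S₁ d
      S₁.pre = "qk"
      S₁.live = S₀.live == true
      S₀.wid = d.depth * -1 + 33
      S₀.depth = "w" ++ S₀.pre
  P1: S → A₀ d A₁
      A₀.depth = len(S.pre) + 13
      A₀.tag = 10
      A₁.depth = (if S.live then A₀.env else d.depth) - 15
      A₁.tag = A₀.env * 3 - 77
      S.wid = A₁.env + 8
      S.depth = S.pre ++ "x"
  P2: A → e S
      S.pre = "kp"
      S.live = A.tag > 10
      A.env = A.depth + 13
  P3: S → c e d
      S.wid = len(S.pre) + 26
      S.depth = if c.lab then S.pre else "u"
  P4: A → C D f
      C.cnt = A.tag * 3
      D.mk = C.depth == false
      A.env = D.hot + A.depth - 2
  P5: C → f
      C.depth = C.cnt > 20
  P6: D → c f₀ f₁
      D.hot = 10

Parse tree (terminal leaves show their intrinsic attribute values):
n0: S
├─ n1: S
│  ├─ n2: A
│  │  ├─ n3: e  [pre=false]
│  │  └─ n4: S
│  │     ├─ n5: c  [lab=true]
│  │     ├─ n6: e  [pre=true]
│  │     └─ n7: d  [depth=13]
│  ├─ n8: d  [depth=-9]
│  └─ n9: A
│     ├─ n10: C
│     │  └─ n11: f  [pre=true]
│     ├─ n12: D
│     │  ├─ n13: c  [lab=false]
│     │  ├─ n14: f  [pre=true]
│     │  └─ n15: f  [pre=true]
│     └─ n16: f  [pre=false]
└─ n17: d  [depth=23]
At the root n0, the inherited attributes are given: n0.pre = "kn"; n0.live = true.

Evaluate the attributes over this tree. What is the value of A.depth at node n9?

13

1. n0.pre = "kn"  [given at root]
2. n0.live = true  [given at root]
3. n1.pre = "qk"  ["qk"]
4. n1.live = true  [S₀.live == true]
5. n2.depth = 15  [len(S.pre) + 13]
6. n2.tag = 10  [10]
7. n3.pre = false  [terminal]
8. n4.pre = "kp"  ["kp"]
9. n4.live = false  [A.tag > 10]
10. n5.lab = true  [terminal]
11. n6.pre = true  [terminal]
12. n7.depth = 13  [terminal]
13. n4.wid = 28  [len(S.pre) + 26]
14. n4.depth = "kp"  [if c.lab then S.pre else "u"]
15. n2.env = 28  [A.depth + 13]
16. n8.depth = -9  [terminal]
17. n9.depth = 13  [(if S.live then A₀.env else d.depth) - 15]
18. n9.tag = 7  [A₀.env * 3 - 77]
19. n10.cnt = 21  [A.tag * 3]
20. n11.pre = true  [terminal]
21. n10.depth = true  [C.cnt > 20]
22. n12.mk = false  [C.depth == false]
23. n13.lab = false  [terminal]
24. n14.pre = true  [terminal]
25. n15.pre = true  [terminal]
26. n12.hot = 10  [10]
27. n16.pre = false  [terminal]
28. n9.env = 21  [D.hot + A.depth - 2]
29. n1.wid = 29  [A₁.env + 8]
30. n1.depth = "qkx"  [S.pre ++ "x"]
31. n17.depth = 23  [terminal]
32. n0.wid = 10  [d.depth * -1 + 33]
33. n0.depth = "wkn"  ["w" ++ S₀.pre]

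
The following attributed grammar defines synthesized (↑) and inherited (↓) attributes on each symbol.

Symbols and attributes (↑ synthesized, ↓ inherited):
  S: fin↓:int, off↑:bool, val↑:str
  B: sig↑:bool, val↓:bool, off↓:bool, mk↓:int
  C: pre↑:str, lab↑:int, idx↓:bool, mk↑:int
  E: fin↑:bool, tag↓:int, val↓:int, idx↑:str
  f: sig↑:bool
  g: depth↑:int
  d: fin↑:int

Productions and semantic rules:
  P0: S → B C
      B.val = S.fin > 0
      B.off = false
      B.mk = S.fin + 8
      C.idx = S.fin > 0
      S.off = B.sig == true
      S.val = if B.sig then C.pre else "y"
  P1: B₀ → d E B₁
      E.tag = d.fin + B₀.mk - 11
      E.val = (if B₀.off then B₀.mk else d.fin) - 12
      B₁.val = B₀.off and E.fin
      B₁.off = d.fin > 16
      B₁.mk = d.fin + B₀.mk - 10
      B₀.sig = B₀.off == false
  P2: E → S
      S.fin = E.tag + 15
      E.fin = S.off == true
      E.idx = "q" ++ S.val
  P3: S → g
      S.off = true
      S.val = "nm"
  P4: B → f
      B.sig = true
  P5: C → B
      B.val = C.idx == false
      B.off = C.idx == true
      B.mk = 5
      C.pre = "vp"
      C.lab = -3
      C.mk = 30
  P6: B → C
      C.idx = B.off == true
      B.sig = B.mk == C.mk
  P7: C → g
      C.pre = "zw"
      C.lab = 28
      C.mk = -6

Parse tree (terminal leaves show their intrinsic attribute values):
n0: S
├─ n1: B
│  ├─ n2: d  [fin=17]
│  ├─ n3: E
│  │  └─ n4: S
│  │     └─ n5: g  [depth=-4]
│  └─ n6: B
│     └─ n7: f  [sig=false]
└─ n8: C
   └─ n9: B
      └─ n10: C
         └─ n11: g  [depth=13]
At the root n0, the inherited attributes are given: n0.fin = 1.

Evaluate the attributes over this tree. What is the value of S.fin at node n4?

1. n0.fin = 1  [given at root]
2. n1.val = true  [S.fin > 0]
3. n1.off = false  [false]
4. n1.mk = 9  [S.fin + 8]
5. n2.fin = 17  [terminal]
6. n3.tag = 15  [d.fin + B₀.mk - 11]
7. n3.val = 5  [(if B₀.off then B₀.mk else d.fin) - 12]
8. n4.fin = 30  [E.tag + 15]
9. n5.depth = -4  [terminal]
10. n4.off = true  [true]
11. n4.val = "nm"  ["nm"]
12. n3.fin = true  [S.off == true]
13. n3.idx = "qnm"  ["q" ++ S.val]
14. n6.val = false  [B₀.off and E.fin]
15. n6.off = true  [d.fin > 16]
16. n6.mk = 16  [d.fin + B₀.mk - 10]
17. n7.sig = false  [terminal]
18. n6.sig = true  [true]
19. n1.sig = true  [B₀.off == false]
20. n8.idx = true  [S.fin > 0]
21. n9.val = false  [C.idx == false]
22. n9.off = true  [C.idx == true]
23. n9.mk = 5  [5]
24. n10.idx = true  [B.off == true]
25. n11.depth = 13  [terminal]
26. n10.pre = "zw"  ["zw"]
27. n10.lab = 28  [28]
28. n10.mk = -6  [-6]
29. n9.sig = false  [B.mk == C.mk]
30. n8.pre = "vp"  ["vp"]
31. n8.lab = -3  [-3]
32. n8.mk = 30  [30]
33. n0.off = true  [B.sig == true]
34. n0.val = "vp"  [if B.sig then C.pre else "y"]

30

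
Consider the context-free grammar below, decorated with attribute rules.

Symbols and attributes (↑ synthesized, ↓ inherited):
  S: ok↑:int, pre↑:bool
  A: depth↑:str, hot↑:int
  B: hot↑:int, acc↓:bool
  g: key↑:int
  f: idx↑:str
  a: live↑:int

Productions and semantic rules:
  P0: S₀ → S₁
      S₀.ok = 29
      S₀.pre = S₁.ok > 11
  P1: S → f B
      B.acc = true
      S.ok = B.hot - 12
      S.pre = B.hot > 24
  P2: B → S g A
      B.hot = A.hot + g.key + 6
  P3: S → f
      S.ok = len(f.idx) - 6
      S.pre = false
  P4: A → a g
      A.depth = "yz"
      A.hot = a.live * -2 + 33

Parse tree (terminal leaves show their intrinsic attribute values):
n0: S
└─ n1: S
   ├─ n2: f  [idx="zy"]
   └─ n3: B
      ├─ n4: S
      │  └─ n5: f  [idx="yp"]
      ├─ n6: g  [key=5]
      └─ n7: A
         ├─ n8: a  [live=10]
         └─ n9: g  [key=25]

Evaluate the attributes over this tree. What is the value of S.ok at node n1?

12

1. n2.idx = "zy"  [terminal]
2. n3.acc = true  [true]
3. n5.idx = "yp"  [terminal]
4. n4.ok = -4  [len(f.idx) - 6]
5. n4.pre = false  [false]
6. n6.key = 5  [terminal]
7. n8.live = 10  [terminal]
8. n9.key = 25  [terminal]
9. n7.depth = "yz"  ["yz"]
10. n7.hot = 13  [a.live * -2 + 33]
11. n3.hot = 24  [A.hot + g.key + 6]
12. n1.ok = 12  [B.hot - 12]
13. n1.pre = false  [B.hot > 24]
14. n0.ok = 29  [29]
15. n0.pre = true  [S₁.ok > 11]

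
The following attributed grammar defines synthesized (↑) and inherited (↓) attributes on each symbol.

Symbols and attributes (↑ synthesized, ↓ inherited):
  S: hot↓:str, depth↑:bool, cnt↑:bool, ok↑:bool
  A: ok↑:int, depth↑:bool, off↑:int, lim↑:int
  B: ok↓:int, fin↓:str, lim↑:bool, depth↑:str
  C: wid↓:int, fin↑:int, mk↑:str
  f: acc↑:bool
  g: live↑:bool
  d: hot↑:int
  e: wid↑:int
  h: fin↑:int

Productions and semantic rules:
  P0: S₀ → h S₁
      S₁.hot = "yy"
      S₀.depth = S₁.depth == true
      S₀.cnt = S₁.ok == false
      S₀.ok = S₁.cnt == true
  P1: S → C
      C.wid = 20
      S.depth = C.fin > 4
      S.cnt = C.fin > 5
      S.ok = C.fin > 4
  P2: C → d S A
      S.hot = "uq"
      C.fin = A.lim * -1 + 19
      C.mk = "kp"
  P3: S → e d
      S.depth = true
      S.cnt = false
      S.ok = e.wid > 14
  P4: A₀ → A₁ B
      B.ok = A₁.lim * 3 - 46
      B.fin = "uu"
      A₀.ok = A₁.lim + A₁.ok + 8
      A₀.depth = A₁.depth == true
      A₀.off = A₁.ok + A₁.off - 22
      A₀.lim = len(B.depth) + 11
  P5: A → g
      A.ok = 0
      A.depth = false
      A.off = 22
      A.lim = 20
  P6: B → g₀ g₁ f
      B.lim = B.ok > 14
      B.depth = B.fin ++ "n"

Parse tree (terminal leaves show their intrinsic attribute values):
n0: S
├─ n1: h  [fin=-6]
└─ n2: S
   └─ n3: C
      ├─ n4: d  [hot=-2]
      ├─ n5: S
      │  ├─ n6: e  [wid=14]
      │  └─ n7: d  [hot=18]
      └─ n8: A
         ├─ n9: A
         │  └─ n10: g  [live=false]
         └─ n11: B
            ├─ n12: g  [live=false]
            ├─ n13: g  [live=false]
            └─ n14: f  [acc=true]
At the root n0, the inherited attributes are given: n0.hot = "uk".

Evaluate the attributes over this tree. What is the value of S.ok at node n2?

true

1. n0.hot = "uk"  [given at root]
2. n1.fin = -6  [terminal]
3. n2.hot = "yy"  ["yy"]
4. n3.wid = 20  [20]
5. n4.hot = -2  [terminal]
6. n5.hot = "uq"  ["uq"]
7. n6.wid = 14  [terminal]
8. n7.hot = 18  [terminal]
9. n5.depth = true  [true]
10. n5.cnt = false  [false]
11. n5.ok = false  [e.wid > 14]
12. n10.live = false  [terminal]
13. n9.ok = 0  [0]
14. n9.depth = false  [false]
15. n9.off = 22  [22]
16. n9.lim = 20  [20]
17. n11.ok = 14  [A₁.lim * 3 - 46]
18. n11.fin = "uu"  ["uu"]
19. n12.live = false  [terminal]
20. n13.live = false  [terminal]
21. n14.acc = true  [terminal]
22. n11.lim = false  [B.ok > 14]
23. n11.depth = "uun"  [B.fin ++ "n"]
24. n8.ok = 28  [A₁.lim + A₁.ok + 8]
25. n8.depth = false  [A₁.depth == true]
26. n8.off = 0  [A₁.ok + A₁.off - 22]
27. n8.lim = 14  [len(B.depth) + 11]
28. n3.fin = 5  [A.lim * -1 + 19]
29. n3.mk = "kp"  ["kp"]
30. n2.depth = true  [C.fin > 4]
31. n2.cnt = false  [C.fin > 5]
32. n2.ok = true  [C.fin > 4]
33. n0.depth = true  [S₁.depth == true]
34. n0.cnt = false  [S₁.ok == false]
35. n0.ok = false  [S₁.cnt == true]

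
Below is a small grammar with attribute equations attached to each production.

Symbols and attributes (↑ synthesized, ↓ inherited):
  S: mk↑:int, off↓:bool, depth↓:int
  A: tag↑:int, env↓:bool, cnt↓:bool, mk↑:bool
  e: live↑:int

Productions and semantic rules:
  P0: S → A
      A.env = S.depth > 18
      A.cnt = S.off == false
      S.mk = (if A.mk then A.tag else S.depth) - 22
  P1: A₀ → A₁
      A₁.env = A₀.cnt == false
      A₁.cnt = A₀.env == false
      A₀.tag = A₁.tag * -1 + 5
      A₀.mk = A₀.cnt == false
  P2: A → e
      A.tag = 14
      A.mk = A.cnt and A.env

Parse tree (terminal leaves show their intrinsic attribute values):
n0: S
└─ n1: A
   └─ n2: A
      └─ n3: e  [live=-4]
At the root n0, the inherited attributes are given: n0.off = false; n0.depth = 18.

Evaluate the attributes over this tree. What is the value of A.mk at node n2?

1. n0.off = false  [given at root]
2. n0.depth = 18  [given at root]
3. n1.env = false  [S.depth > 18]
4. n1.cnt = true  [S.off == false]
5. n2.env = false  [A₀.cnt == false]
6. n2.cnt = true  [A₀.env == false]
7. n3.live = -4  [terminal]
8. n2.tag = 14  [14]
9. n2.mk = false  [A.cnt and A.env]
10. n1.tag = -9  [A₁.tag * -1 + 5]
11. n1.mk = false  [A₀.cnt == false]
12. n0.mk = -4  [(if A.mk then A.tag else S.depth) - 22]

false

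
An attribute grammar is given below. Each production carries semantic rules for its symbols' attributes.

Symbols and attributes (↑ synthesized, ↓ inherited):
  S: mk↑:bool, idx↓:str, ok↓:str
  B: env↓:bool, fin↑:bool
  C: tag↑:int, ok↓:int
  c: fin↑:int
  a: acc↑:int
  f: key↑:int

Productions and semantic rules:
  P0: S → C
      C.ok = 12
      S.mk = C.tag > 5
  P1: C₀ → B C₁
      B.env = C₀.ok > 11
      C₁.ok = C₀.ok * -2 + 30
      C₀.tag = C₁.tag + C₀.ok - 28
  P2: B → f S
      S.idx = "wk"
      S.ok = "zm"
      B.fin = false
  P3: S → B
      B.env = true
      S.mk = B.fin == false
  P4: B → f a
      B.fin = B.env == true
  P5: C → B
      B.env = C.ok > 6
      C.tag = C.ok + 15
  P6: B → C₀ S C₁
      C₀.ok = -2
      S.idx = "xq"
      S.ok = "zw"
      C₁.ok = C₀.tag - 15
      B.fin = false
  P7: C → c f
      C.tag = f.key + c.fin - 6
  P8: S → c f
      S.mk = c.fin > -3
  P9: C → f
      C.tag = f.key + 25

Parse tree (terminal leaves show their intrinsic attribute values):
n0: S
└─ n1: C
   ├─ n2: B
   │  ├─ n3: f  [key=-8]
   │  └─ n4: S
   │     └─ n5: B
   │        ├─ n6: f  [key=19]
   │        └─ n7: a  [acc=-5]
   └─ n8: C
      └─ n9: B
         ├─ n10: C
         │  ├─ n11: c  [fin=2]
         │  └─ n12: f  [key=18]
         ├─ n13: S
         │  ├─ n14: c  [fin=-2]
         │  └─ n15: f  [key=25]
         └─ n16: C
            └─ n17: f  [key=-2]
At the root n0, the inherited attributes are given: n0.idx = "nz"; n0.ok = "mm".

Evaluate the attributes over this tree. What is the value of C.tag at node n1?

1. n0.idx = "nz"  [given at root]
2. n0.ok = "mm"  [given at root]
3. n1.ok = 12  [12]
4. n2.env = true  [C₀.ok > 11]
5. n3.key = -8  [terminal]
6. n4.idx = "wk"  ["wk"]
7. n4.ok = "zm"  ["zm"]
8. n5.env = true  [true]
9. n6.key = 19  [terminal]
10. n7.acc = -5  [terminal]
11. n5.fin = true  [B.env == true]
12. n4.mk = false  [B.fin == false]
13. n2.fin = false  [false]
14. n8.ok = 6  [C₀.ok * -2 + 30]
15. n9.env = false  [C.ok > 6]
16. n10.ok = -2  [-2]
17. n11.fin = 2  [terminal]
18. n12.key = 18  [terminal]
19. n10.tag = 14  [f.key + c.fin - 6]
20. n13.idx = "xq"  ["xq"]
21. n13.ok = "zw"  ["zw"]
22. n14.fin = -2  [terminal]
23. n15.key = 25  [terminal]
24. n13.mk = true  [c.fin > -3]
25. n16.ok = -1  [C₀.tag - 15]
26. n17.key = -2  [terminal]
27. n16.tag = 23  [f.key + 25]
28. n9.fin = false  [false]
29. n8.tag = 21  [C.ok + 15]
30. n1.tag = 5  [C₁.tag + C₀.ok - 28]
31. n0.mk = false  [C.tag > 5]

5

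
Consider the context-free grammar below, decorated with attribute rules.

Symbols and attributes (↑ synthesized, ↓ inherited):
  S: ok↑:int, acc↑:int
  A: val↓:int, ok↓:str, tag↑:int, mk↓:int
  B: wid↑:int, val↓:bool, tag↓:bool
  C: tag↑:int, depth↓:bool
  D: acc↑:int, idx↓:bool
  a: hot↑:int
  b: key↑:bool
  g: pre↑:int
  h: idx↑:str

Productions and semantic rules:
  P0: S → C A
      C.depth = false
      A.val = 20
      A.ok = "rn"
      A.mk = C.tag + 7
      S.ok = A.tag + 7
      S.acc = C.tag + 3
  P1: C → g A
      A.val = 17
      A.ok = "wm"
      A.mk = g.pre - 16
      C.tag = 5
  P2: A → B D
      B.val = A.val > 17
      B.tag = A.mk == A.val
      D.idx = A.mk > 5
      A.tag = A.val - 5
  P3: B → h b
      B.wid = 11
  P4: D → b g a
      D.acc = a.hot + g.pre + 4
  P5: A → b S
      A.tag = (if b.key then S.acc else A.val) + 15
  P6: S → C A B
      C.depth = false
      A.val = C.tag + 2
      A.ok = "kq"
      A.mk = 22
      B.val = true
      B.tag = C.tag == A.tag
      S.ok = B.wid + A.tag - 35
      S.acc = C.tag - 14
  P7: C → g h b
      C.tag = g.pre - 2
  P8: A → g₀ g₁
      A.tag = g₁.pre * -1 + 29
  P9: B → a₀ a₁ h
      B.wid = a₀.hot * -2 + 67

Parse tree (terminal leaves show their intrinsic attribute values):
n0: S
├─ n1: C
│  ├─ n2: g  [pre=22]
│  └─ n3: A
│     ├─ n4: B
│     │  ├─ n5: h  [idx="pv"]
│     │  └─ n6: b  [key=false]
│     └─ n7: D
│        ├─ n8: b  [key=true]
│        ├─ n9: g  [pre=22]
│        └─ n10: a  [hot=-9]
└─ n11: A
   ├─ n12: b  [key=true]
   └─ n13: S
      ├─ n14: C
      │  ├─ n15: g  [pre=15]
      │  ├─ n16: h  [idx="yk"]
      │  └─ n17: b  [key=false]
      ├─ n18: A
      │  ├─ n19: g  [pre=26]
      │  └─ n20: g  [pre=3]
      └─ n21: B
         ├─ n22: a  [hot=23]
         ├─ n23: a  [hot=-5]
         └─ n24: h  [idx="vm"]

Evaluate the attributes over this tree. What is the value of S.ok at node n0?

21

1. n1.depth = false  [false]
2. n2.pre = 22  [terminal]
3. n3.val = 17  [17]
4. n3.ok = "wm"  ["wm"]
5. n3.mk = 6  [g.pre - 16]
6. n4.val = false  [A.val > 17]
7. n4.tag = false  [A.mk == A.val]
8. n5.idx = "pv"  [terminal]
9. n6.key = false  [terminal]
10. n4.wid = 11  [11]
11. n7.idx = true  [A.mk > 5]
12. n8.key = true  [terminal]
13. n9.pre = 22  [terminal]
14. n10.hot = -9  [terminal]
15. n7.acc = 17  [a.hot + g.pre + 4]
16. n3.tag = 12  [A.val - 5]
17. n1.tag = 5  [5]
18. n11.val = 20  [20]
19. n11.ok = "rn"  ["rn"]
20. n11.mk = 12  [C.tag + 7]
21. n12.key = true  [terminal]
22. n14.depth = false  [false]
23. n15.pre = 15  [terminal]
24. n16.idx = "yk"  [terminal]
25. n17.key = false  [terminal]
26. n14.tag = 13  [g.pre - 2]
27. n18.val = 15  [C.tag + 2]
28. n18.ok = "kq"  ["kq"]
29. n18.mk = 22  [22]
30. n19.pre = 26  [terminal]
31. n20.pre = 3  [terminal]
32. n18.tag = 26  [g₁.pre * -1 + 29]
33. n21.val = true  [true]
34. n21.tag = false  [C.tag == A.tag]
35. n22.hot = 23  [terminal]
36. n23.hot = -5  [terminal]
37. n24.idx = "vm"  [terminal]
38. n21.wid = 21  [a₀.hot * -2 + 67]
39. n13.ok = 12  [B.wid + A.tag - 35]
40. n13.acc = -1  [C.tag - 14]
41. n11.tag = 14  [(if b.key then S.acc else A.val) + 15]
42. n0.ok = 21  [A.tag + 7]
43. n0.acc = 8  [C.tag + 3]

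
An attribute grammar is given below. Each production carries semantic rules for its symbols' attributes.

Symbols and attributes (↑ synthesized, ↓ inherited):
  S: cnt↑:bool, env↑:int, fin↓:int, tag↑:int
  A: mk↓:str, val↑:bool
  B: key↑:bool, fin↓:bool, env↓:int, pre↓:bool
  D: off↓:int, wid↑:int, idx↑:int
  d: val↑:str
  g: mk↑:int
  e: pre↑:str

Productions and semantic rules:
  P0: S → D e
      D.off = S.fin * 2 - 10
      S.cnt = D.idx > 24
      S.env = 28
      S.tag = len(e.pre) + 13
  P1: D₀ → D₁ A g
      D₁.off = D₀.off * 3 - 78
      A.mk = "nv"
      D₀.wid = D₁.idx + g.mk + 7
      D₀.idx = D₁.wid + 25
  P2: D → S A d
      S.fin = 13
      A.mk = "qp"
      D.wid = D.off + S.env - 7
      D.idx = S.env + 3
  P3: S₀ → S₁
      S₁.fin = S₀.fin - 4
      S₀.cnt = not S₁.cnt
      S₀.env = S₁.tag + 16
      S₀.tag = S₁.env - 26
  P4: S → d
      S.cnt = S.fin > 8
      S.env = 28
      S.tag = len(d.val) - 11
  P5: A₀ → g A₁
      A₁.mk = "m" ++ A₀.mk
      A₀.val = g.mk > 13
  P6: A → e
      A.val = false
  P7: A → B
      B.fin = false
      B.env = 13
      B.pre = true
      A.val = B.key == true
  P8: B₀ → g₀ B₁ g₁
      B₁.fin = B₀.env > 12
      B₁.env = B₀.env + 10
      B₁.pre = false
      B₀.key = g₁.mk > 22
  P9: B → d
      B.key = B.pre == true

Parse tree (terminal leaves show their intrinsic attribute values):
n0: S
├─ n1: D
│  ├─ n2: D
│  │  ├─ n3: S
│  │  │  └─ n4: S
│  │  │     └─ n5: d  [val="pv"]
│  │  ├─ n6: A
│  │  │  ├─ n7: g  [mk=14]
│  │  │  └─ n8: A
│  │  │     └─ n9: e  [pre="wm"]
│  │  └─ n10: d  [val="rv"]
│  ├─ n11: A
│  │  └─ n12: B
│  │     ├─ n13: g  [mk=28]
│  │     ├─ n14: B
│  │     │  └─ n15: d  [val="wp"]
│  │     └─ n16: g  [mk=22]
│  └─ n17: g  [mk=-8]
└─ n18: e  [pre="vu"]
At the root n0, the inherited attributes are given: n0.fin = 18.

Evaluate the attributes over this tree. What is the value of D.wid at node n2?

1. n0.fin = 18  [given at root]
2. n1.off = 26  [S.fin * 2 - 10]
3. n2.off = 0  [D₀.off * 3 - 78]
4. n3.fin = 13  [13]
5. n4.fin = 9  [S₀.fin - 4]
6. n5.val = "pv"  [terminal]
7. n4.cnt = true  [S.fin > 8]
8. n4.env = 28  [28]
9. n4.tag = -9  [len(d.val) - 11]
10. n3.cnt = false  [not S₁.cnt]
11. n3.env = 7  [S₁.tag + 16]
12. n3.tag = 2  [S₁.env - 26]
13. n6.mk = "qp"  ["qp"]
14. n7.mk = 14  [terminal]
15. n8.mk = "mqp"  ["m" ++ A₀.mk]
16. n9.pre = "wm"  [terminal]
17. n8.val = false  [false]
18. n6.val = true  [g.mk > 13]
19. n10.val = "rv"  [terminal]
20. n2.wid = 0  [D.off + S.env - 7]
21. n2.idx = 10  [S.env + 3]
22. n11.mk = "nv"  ["nv"]
23. n12.fin = false  [false]
24. n12.env = 13  [13]
25. n12.pre = true  [true]
26. n13.mk = 28  [terminal]
27. n14.fin = true  [B₀.env > 12]
28. n14.env = 23  [B₀.env + 10]
29. n14.pre = false  [false]
30. n15.val = "wp"  [terminal]
31. n14.key = false  [B.pre == true]
32. n16.mk = 22  [terminal]
33. n12.key = false  [g₁.mk > 22]
34. n11.val = false  [B.key == true]
35. n17.mk = -8  [terminal]
36. n1.wid = 9  [D₁.idx + g.mk + 7]
37. n1.idx = 25  [D₁.wid + 25]
38. n18.pre = "vu"  [terminal]
39. n0.cnt = true  [D.idx > 24]
40. n0.env = 28  [28]
41. n0.tag = 15  [len(e.pre) + 13]

0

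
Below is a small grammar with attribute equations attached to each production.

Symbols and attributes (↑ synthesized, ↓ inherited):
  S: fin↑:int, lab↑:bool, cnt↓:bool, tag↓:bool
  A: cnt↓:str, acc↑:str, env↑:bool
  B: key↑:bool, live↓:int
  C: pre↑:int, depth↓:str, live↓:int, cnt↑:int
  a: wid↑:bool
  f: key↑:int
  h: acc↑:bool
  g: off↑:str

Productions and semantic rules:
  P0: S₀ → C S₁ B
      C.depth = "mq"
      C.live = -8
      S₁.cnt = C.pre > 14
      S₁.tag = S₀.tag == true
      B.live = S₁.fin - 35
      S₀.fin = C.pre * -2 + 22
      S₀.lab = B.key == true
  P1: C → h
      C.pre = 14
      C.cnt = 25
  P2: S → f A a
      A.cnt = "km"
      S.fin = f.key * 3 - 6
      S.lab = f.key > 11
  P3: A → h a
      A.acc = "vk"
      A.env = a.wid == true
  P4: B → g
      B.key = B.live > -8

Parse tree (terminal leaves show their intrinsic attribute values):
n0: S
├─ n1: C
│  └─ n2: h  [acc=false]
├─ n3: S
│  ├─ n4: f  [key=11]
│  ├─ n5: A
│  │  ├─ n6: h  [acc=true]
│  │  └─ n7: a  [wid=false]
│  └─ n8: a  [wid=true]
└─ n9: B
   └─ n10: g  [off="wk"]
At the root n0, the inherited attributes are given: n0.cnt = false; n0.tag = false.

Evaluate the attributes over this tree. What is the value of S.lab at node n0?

1. n0.cnt = false  [given at root]
2. n0.tag = false  [given at root]
3. n1.depth = "mq"  ["mq"]
4. n1.live = -8  [-8]
5. n2.acc = false  [terminal]
6. n1.pre = 14  [14]
7. n1.cnt = 25  [25]
8. n3.cnt = false  [C.pre > 14]
9. n3.tag = false  [S₀.tag == true]
10. n4.key = 11  [terminal]
11. n5.cnt = "km"  ["km"]
12. n6.acc = true  [terminal]
13. n7.wid = false  [terminal]
14. n5.acc = "vk"  ["vk"]
15. n5.env = false  [a.wid == true]
16. n8.wid = true  [terminal]
17. n3.fin = 27  [f.key * 3 - 6]
18. n3.lab = false  [f.key > 11]
19. n9.live = -8  [S₁.fin - 35]
20. n10.off = "wk"  [terminal]
21. n9.key = false  [B.live > -8]
22. n0.fin = -6  [C.pre * -2 + 22]
23. n0.lab = false  [B.key == true]

false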